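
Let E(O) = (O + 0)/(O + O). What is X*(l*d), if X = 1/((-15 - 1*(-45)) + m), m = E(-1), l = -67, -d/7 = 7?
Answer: 6566/61 ≈ 107.64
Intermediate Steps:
d = -49 (d = -7*7 = -49)
E(O) = ½ (E(O) = O/((2*O)) = O*(1/(2*O)) = ½)
m = ½ ≈ 0.50000
X = 2/61 (X = 1/((-15 - 1*(-45)) + ½) = 1/((-15 + 45) + ½) = 1/(30 + ½) = 1/(61/2) = 2/61 ≈ 0.032787)
X*(l*d) = 2*(-67*(-49))/61 = (2/61)*3283 = 6566/61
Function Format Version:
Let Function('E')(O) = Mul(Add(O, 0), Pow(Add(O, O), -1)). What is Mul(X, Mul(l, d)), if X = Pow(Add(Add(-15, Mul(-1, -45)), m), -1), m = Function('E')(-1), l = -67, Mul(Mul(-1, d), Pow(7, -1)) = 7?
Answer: Rational(6566, 61) ≈ 107.64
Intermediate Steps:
d = -49 (d = Mul(-7, 7) = -49)
Function('E')(O) = Rational(1, 2) (Function('E')(O) = Mul(O, Pow(Mul(2, O), -1)) = Mul(O, Mul(Rational(1, 2), Pow(O, -1))) = Rational(1, 2))
m = Rational(1, 2) ≈ 0.50000
X = Rational(2, 61) (X = Pow(Add(Add(-15, Mul(-1, -45)), Rational(1, 2)), -1) = Pow(Add(Add(-15, 45), Rational(1, 2)), -1) = Pow(Add(30, Rational(1, 2)), -1) = Pow(Rational(61, 2), -1) = Rational(2, 61) ≈ 0.032787)
Mul(X, Mul(l, d)) = Mul(Rational(2, 61), Mul(-67, -49)) = Mul(Rational(2, 61), 3283) = Rational(6566, 61)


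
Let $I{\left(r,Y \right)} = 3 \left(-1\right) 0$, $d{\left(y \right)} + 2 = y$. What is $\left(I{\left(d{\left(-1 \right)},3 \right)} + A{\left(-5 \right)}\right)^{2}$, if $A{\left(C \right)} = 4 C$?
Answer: $400$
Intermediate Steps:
$d{\left(y \right)} = -2 + y$
$I{\left(r,Y \right)} = 0$ ($I{\left(r,Y \right)} = \left(-3\right) 0 = 0$)
$\left(I{\left(d{\left(-1 \right)},3 \right)} + A{\left(-5 \right)}\right)^{2} = \left(0 + 4 \left(-5\right)\right)^{2} = \left(0 - 20\right)^{2} = \left(-20\right)^{2} = 400$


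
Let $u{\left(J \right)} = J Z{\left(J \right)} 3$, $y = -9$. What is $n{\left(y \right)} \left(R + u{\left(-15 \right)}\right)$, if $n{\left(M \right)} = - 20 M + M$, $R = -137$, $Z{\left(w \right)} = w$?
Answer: $91998$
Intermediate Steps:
$n{\left(M \right)} = - 19 M$
$u{\left(J \right)} = 3 J^{2}$ ($u{\left(J \right)} = J J 3 = J^{2} \cdot 3 = 3 J^{2}$)
$n{\left(y \right)} \left(R + u{\left(-15 \right)}\right) = \left(-19\right) \left(-9\right) \left(-137 + 3 \left(-15\right)^{2}\right) = 171 \left(-137 + 3 \cdot 225\right) = 171 \left(-137 + 675\right) = 171 \cdot 538 = 91998$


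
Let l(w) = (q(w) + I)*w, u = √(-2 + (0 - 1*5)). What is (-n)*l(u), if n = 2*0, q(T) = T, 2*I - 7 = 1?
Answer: 0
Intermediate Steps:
I = 4 (I = 7/2 + (½)*1 = 7/2 + ½ = 4)
u = I*√7 (u = √(-2 + (0 - 5)) = √(-2 - 5) = √(-7) = I*√7 ≈ 2.6458*I)
l(w) = w*(4 + w) (l(w) = (w + 4)*w = (4 + w)*w = w*(4 + w))
n = 0
(-n)*l(u) = (-1*0)*((I*√7)*(4 + I*√7)) = 0*(I*√7*(4 + I*√7)) = 0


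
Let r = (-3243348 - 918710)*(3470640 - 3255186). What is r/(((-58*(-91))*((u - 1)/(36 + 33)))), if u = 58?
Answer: -10312418509818/50141 ≈ -2.0567e+8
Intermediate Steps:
r = -896732044332 (r = -4162058*215454 = -896732044332)
r/(((-58*(-91))*((u - 1)/(36 + 33)))) = -896732044332*(36 + 33)/(5278*(58 - 1)) = -896732044332/(5278*(57/69)) = -896732044332/(5278*(57*(1/69))) = -896732044332/(5278*(19/23)) = -896732044332/100282/23 = -896732044332*23/100282 = -10312418509818/50141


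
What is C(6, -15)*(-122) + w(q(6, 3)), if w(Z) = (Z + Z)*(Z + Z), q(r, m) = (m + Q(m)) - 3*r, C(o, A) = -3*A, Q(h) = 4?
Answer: -5006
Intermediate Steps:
q(r, m) = 4 + m - 3*r (q(r, m) = (m + 4) - 3*r = (4 + m) - 3*r = 4 + m - 3*r)
w(Z) = 4*Z² (w(Z) = (2*Z)*(2*Z) = 4*Z²)
C(6, -15)*(-122) + w(q(6, 3)) = -3*(-15)*(-122) + 4*(4 + 3 - 3*6)² = 45*(-122) + 4*(4 + 3 - 18)² = -5490 + 4*(-11)² = -5490 + 4*121 = -5490 + 484 = -5006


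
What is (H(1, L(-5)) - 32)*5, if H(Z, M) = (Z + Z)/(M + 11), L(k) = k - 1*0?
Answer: -475/3 ≈ -158.33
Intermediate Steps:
L(k) = k (L(k) = k + 0 = k)
H(Z, M) = 2*Z/(11 + M) (H(Z, M) = (2*Z)/(11 + M) = 2*Z/(11 + M))
(H(1, L(-5)) - 32)*5 = (2*1/(11 - 5) - 32)*5 = (2*1/6 - 32)*5 = (2*1*(1/6) - 32)*5 = (1/3 - 32)*5 = -95/3*5 = -475/3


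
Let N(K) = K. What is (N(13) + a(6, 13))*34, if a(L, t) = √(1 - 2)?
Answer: 442 + 34*I ≈ 442.0 + 34.0*I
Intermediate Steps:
a(L, t) = I (a(L, t) = √(-1) = I)
(N(13) + a(6, 13))*34 = (13 + I)*34 = 442 + 34*I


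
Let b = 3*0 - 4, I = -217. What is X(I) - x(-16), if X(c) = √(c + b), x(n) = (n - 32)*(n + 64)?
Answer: 2304 + I*√221 ≈ 2304.0 + 14.866*I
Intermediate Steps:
b = -4 (b = 0 - 4 = -4)
x(n) = (-32 + n)*(64 + n)
X(c) = √(-4 + c) (X(c) = √(c - 4) = √(-4 + c))
X(I) - x(-16) = √(-4 - 217) - (-2048 + (-16)² + 32*(-16)) = √(-221) - (-2048 + 256 - 512) = I*√221 - 1*(-2304) = I*√221 + 2304 = 2304 + I*√221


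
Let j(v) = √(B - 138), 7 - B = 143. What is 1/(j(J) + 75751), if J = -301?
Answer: 75751/5738214275 - I*√274/5738214275 ≈ 1.3201e-5 - 2.8847e-9*I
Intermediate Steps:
B = -136 (B = 7 - 1*143 = 7 - 143 = -136)
j(v) = I*√274 (j(v) = √(-136 - 138) = √(-274) = I*√274)
1/(j(J) + 75751) = 1/(I*√274 + 75751) = 1/(75751 + I*√274)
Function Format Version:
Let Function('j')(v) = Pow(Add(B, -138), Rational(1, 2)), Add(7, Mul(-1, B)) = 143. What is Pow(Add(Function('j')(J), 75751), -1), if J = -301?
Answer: Add(Rational(75751, 5738214275), Mul(Rational(-1, 5738214275), I, Pow(274, Rational(1, 2)))) ≈ Add(1.3201e-5, Mul(-2.8847e-9, I))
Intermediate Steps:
B = -136 (B = Add(7, Mul(-1, 143)) = Add(7, -143) = -136)
Function('j')(v) = Mul(I, Pow(274, Rational(1, 2))) (Function('j')(v) = Pow(Add(-136, -138), Rational(1, 2)) = Pow(-274, Rational(1, 2)) = Mul(I, Pow(274, Rational(1, 2))))
Pow(Add(Function('j')(J), 75751), -1) = Pow(Add(Mul(I, Pow(274, Rational(1, 2))), 75751), -1) = Pow(Add(75751, Mul(I, Pow(274, Rational(1, 2)))), -1)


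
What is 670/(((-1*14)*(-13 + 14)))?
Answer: -335/7 ≈ -47.857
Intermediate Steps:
670/(((-1*14)*(-13 + 14))) = 670/((-14*1)) = 670/(-14) = 670*(-1/14) = -335/7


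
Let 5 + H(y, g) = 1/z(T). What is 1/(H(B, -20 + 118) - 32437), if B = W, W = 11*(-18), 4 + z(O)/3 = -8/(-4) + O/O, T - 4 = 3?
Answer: -3/97327 ≈ -3.0824e-5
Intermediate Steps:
T = 7 (T = 4 + 3 = 7)
z(O) = -3 (z(O) = -12 + 3*(-8/(-4) + O/O) = -12 + 3*(-8*(-¼) + 1) = -12 + 3*(2 + 1) = -12 + 3*3 = -12 + 9 = -3)
W = -198
B = -198
H(y, g) = -16/3 (H(y, g) = -5 + 1/(-3) = -5 - ⅓ = -16/3)
1/(H(B, -20 + 118) - 32437) = 1/(-16/3 - 32437) = 1/(-97327/3) = -3/97327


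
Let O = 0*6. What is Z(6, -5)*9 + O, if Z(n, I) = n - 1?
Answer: 45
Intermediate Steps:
Z(n, I) = -1 + n
O = 0
Z(6, -5)*9 + O = (-1 + 6)*9 + 0 = 5*9 + 0 = 45 + 0 = 45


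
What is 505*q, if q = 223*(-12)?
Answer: -1351380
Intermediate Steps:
q = -2676
505*q = 505*(-2676) = -1351380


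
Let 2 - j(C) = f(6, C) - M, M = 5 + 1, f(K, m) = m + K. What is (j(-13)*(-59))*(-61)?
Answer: 53985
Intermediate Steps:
f(K, m) = K + m
M = 6
j(C) = 2 - C (j(C) = 2 - ((6 + C) - 1*6) = 2 - ((6 + C) - 6) = 2 - C)
(j(-13)*(-59))*(-61) = ((2 - 1*(-13))*(-59))*(-61) = ((2 + 13)*(-59))*(-61) = (15*(-59))*(-61) = -885*(-61) = 53985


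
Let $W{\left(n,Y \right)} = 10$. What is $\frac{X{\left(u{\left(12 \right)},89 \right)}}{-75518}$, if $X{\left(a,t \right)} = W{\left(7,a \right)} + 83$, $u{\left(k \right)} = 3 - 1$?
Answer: $- \frac{93}{75518} \approx -0.0012315$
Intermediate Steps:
$u{\left(k \right)} = 2$
$X{\left(a,t \right)} = 93$ ($X{\left(a,t \right)} = 10 + 83 = 93$)
$\frac{X{\left(u{\left(12 \right)},89 \right)}}{-75518} = \frac{93}{-75518} = 93 \left(- \frac{1}{75518}\right) = - \frac{93}{75518}$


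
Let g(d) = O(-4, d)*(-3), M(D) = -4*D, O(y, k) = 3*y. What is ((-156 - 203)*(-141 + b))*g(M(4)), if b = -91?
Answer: 2998368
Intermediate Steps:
g(d) = 36 (g(d) = (3*(-4))*(-3) = -12*(-3) = 36)
((-156 - 203)*(-141 + b))*g(M(4)) = ((-156 - 203)*(-141 - 91))*36 = -359*(-232)*36 = 83288*36 = 2998368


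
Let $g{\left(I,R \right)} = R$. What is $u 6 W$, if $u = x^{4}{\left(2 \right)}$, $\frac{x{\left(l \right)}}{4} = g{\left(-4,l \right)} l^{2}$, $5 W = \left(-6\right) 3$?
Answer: $- \frac{113246208}{5} \approx -2.2649 \cdot 10^{7}$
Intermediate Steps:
$W = - \frac{18}{5}$ ($W = \frac{\left(-6\right) 3}{5} = \frac{1}{5} \left(-18\right) = - \frac{18}{5} \approx -3.6$)
$x{\left(l \right)} = 4 l^{3}$ ($x{\left(l \right)} = 4 l l^{2} = 4 l^{3}$)
$u = 1048576$ ($u = \left(4 \cdot 2^{3}\right)^{4} = \left(4 \cdot 8\right)^{4} = 32^{4} = 1048576$)
$u 6 W = 1048576 \cdot 6 \left(- \frac{18}{5}\right) = 6291456 \left(- \frac{18}{5}\right) = - \frac{113246208}{5}$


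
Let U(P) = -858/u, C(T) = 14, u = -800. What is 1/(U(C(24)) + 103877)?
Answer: 400/41551229 ≈ 9.6267e-6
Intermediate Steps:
U(P) = 429/400 (U(P) = -858/(-800) = -858*(-1/800) = 429/400)
1/(U(C(24)) + 103877) = 1/(429/400 + 103877) = 1/(41551229/400) = 400/41551229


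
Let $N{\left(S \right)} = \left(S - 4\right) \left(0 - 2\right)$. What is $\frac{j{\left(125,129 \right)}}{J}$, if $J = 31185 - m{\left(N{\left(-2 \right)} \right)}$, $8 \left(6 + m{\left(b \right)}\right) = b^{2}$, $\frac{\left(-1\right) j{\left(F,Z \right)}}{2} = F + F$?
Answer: $- \frac{500}{31173} \approx -0.01604$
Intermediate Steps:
$N{\left(S \right)} = 8 - 2 S$ ($N{\left(S \right)} = \left(-4 + S\right) \left(-2\right) = 8 - 2 S$)
$j{\left(F,Z \right)} = - 4 F$ ($j{\left(F,Z \right)} = - 2 \left(F + F\right) = - 2 \cdot 2 F = - 4 F$)
$m{\left(b \right)} = -6 + \frac{b^{2}}{8}$
$J = 31173$ ($J = 31185 - \left(-6 + \frac{\left(8 - -4\right)^{2}}{8}\right) = 31185 - \left(-6 + \frac{\left(8 + 4\right)^{2}}{8}\right) = 31185 - \left(-6 + \frac{12^{2}}{8}\right) = 31185 - \left(-6 + \frac{1}{8} \cdot 144\right) = 31185 - \left(-6 + 18\right) = 31185 - 12 = 31173$)
$\frac{j{\left(125,129 \right)}}{J} = \frac{\left(-4\right) 125}{31173} = \left(-500\right) \frac{1}{31173} = - \frac{500}{31173}$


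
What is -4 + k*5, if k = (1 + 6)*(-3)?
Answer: -109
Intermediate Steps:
k = -21 (k = 7*(-3) = -21)
-4 + k*5 = -4 - 21*5 = -4 - 105 = -109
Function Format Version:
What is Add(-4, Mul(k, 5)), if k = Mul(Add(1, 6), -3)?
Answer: -109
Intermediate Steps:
k = -21 (k = Mul(7, -3) = -21)
Add(-4, Mul(k, 5)) = Add(-4, Mul(-21, 5)) = Add(-4, -105) = -109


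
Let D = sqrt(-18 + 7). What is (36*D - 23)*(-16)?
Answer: 368 - 576*I*sqrt(11) ≈ 368.0 - 1910.4*I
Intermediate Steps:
D = I*sqrt(11) (D = sqrt(-11) = I*sqrt(11) ≈ 3.3166*I)
(36*D - 23)*(-16) = (36*(I*sqrt(11)) - 23)*(-16) = (36*I*sqrt(11) - 23)*(-16) = (-23 + 36*I*sqrt(11))*(-16) = 368 - 576*I*sqrt(11)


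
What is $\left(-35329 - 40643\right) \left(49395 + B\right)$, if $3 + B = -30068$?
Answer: $-1468082928$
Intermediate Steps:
$B = -30071$ ($B = -3 - 30068 = -30071$)
$\left(-35329 - 40643\right) \left(49395 + B\right) = \left(-35329 - 40643\right) \left(49395 - 30071\right) = \left(-75972\right) 19324 = -1468082928$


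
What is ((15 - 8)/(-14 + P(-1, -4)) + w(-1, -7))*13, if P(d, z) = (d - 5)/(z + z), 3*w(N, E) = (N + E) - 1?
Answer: -2431/53 ≈ -45.868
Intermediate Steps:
w(N, E) = -⅓ + E/3 + N/3 (w(N, E) = ((N + E) - 1)/3 = ((E + N) - 1)/3 = (-1 + E + N)/3 = -⅓ + E/3 + N/3)
P(d, z) = (-5 + d)/(2*z) (P(d, z) = (-5 + d)/((2*z)) = (-5 + d)*(1/(2*z)) = (-5 + d)/(2*z))
((15 - 8)/(-14 + P(-1, -4)) + w(-1, -7))*13 = ((15 - 8)/(-14 + (½)*(-5 - 1)/(-4)) + (-⅓ + (⅓)*(-7) + (⅓)*(-1)))*13 = (7/(-14 + (½)*(-¼)*(-6)) + (-⅓ - 7/3 - ⅓))*13 = (7/(-14 + ¾) - 3)*13 = (7/(-53/4) - 3)*13 = (7*(-4/53) - 3)*13 = (-28/53 - 3)*13 = -187/53*13 = -2431/53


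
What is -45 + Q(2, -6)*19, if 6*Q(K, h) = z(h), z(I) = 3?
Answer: -71/2 ≈ -35.500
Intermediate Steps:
Q(K, h) = ½ (Q(K, h) = (⅙)*3 = ½)
-45 + Q(2, -6)*19 = -45 + (½)*19 = -45 + 19/2 = -71/2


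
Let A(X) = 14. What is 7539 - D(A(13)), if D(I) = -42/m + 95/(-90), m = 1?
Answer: 136477/18 ≈ 7582.1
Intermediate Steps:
D(I) = -775/18 (D(I) = -42/1 + 95/(-90) = -42*1 + 95*(-1/90) = -42 - 19/18 = -775/18)
7539 - D(A(13)) = 7539 - 1*(-775/18) = 7539 + 775/18 = 136477/18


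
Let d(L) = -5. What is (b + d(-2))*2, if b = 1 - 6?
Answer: -20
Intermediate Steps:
b = -5
(b + d(-2))*2 = (-5 - 5)*2 = -10*2 = -20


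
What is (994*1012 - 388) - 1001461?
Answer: 4079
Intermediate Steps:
(994*1012 - 388) - 1001461 = (1005928 - 388) - 1001461 = 1005540 - 1001461 = 4079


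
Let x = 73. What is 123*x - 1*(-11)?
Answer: 8990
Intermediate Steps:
123*x - 1*(-11) = 123*73 - 1*(-11) = 8979 + 11 = 8990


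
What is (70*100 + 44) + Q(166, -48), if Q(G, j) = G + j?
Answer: 7162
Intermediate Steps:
(70*100 + 44) + Q(166, -48) = (70*100 + 44) + (166 - 48) = (7000 + 44) + 118 = 7044 + 118 = 7162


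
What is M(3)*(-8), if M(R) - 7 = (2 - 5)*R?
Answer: 16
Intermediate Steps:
M(R) = 7 - 3*R (M(R) = 7 + (2 - 5)*R = 7 - 3*R)
M(3)*(-8) = (7 - 3*3)*(-8) = (7 - 9)*(-8) = -2*(-8) = 16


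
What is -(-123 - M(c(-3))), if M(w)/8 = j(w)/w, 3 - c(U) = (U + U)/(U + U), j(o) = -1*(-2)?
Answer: 131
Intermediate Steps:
j(o) = 2
c(U) = 2 (c(U) = 3 - (U + U)/(U + U) = 3 - 2*U/(2*U) = 3 - 2*U*1/(2*U) = 3 - 1*1 = 3 - 1 = 2)
M(w) = 16/w (M(w) = 8*(2/w) = 16/w)
-(-123 - M(c(-3))) = -(-123 - 16/2) = -(-123 - 1*8) = -(-123 - 8) = -1*(-131) = 131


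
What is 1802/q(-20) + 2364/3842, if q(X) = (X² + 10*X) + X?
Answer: 1837201/172890 ≈ 10.626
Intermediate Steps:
q(X) = X² + 11*X
1802/q(-20) + 2364/3842 = 1802/((-20*(11 - 20))) + 2364/3842 = 1802/((-20*(-9))) + 2364*(1/3842) = 1802/180 + 1182/1921 = 1802*(1/180) + 1182/1921 = 901/90 + 1182/1921 = 1837201/172890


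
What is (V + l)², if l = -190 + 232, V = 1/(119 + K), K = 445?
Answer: 561168721/318096 ≈ 1764.1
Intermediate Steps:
V = 1/564 (V = 1/(119 + 445) = 1/564 ≈ 0.0017731)
l = 42
(V + l)² = (1/564 + 42)² = (23689/564)² = 561168721/318096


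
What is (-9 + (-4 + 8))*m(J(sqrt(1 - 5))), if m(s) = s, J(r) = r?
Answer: -10*I ≈ -10.0*I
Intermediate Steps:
(-9 + (-4 + 8))*m(J(sqrt(1 - 5))) = (-9 + (-4 + 8))*sqrt(1 - 5) = (-9 + 4)*sqrt(-4) = -10*I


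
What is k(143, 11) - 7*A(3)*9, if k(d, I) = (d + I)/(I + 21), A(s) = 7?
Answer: -6979/16 ≈ -436.19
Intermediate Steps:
k(d, I) = (I + d)/(21 + I)
k(143, 11) - 7*A(3)*9 = (11 + 143)/(21 + 11) - 7*7*9 = 154/32 - 49*9 = (1/32)*154 - 1*441 = 77/16 - 441 = -6979/16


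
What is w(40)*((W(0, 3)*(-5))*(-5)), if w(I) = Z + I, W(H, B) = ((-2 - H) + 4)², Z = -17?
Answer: 2300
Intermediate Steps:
W(H, B) = (2 - H)²
w(I) = -17 + I
w(40)*((W(0, 3)*(-5))*(-5)) = (-17 + 40)*(((-2 + 0)²*(-5))*(-5)) = 23*(((-2)²*(-5))*(-5)) = 23*((4*(-5))*(-5)) = 23*(-20*(-5)) = 23*100 = 2300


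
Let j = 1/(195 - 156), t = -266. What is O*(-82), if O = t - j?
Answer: 850750/39 ≈ 21814.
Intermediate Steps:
j = 1/39 ≈ 0.025641
O = -10375/39 (O = -266 - 1*1/39 = -266 - 1/39 = -10375/39 ≈ -266.03)
O*(-82) = -10375/39*(-82) = 850750/39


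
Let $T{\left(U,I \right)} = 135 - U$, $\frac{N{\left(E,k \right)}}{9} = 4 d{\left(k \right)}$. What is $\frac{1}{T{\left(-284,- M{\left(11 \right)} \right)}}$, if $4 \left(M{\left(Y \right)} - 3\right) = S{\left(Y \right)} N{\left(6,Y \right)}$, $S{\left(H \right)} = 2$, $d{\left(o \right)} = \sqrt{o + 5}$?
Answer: $\frac{1}{419} \approx 0.0023866$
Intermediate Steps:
$d{\left(o \right)} = \sqrt{5 + o}$
$N{\left(E,k \right)} = 36 \sqrt{5 + k}$ ($N{\left(E,k \right)} = 9 \cdot 4 \sqrt{5 + k} = 36 \sqrt{5 + k}$)
$M{\left(Y \right)} = 3 + 18 \sqrt{5 + Y}$ ($M{\left(Y \right)} = 3 + \frac{2 \cdot 36 \sqrt{5 + Y}}{4} = 3 + \frac{72 \sqrt{5 + Y}}{4} = 3 + 18 \sqrt{5 + Y}$)
$\frac{1}{T{\left(-284,- M{\left(11 \right)} \right)}} = \frac{1}{135 - -284} = \frac{1}{135 + 284} = \frac{1}{419}$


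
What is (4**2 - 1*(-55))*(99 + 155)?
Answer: 18034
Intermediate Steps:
(4**2 - 1*(-55))*(99 + 155) = (16 + 55)*254 = 71*254 = 18034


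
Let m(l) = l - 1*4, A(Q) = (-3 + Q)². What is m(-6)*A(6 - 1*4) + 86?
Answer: 76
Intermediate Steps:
m(l) = -4 + l (m(l) = l - 4 = -4 + l)
m(-6)*A(6 - 1*4) + 86 = (-4 - 6)*(-3 + (6 - 1*4))² + 86 = -10*(-3 + (6 - 4))² + 86 = -10*(-3 + 2)² + 86 = -10*(-1)² + 86 = -10*1 + 86 = -10 + 86 = 76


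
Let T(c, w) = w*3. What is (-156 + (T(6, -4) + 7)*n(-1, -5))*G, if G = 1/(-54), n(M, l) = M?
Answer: 151/54 ≈ 2.7963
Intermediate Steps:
T(c, w) = 3*w
G = -1/54 ≈ -0.018519
(-156 + (T(6, -4) + 7)*n(-1, -5))*G = (-156 + (3*(-4) + 7)*(-1))*(-1/54) = (-156 + (-12 + 7)*(-1))*(-1/54) = (-156 - 5*(-1))*(-1/54) = (-156 + 5)*(-1/54) = -151*(-1/54) = 151/54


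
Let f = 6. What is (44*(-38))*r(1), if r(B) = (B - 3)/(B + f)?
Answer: 3344/7 ≈ 477.71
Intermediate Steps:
r(B) = (-3 + B)/(6 + B) (r(B) = (B - 3)/(B + 6) = (-3 + B)/(6 + B))
(44*(-38))*r(1) = (44*(-38))*((-3 + 1)/(6 + 1)) = -1672*(-2)/7 = -1672*(-2/7) = 3344/7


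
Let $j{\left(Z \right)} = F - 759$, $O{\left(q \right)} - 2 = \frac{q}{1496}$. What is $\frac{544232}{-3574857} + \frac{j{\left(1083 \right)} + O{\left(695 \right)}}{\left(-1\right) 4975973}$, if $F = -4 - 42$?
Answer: $- \frac{28300708554985}{186093946144392} \approx -0.15208$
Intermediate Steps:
$F = -46$ ($F = -4 - 42 = -46$)
$O{\left(q \right)} = 2 + \frac{q}{1496}$
$j{\left(Z \right)} = -805$ ($j{\left(Z \right)} = -46 - 759 = -805$)
$\frac{544232}{-3574857} + \frac{j{\left(1083 \right)} + O{\left(695 \right)}}{\left(-1\right) 4975973} = \frac{544232}{-3574857} + \frac{-805 + \left(2 + \frac{1}{1496} \cdot 695\right)}{\left(-1\right) 4975973} = 544232 \left(- \frac{1}{3574857}\right) + \frac{-805 + \left(2 + \frac{695}{1496}\right)}{-4975973} = - \frac{41864}{274989} + \left(-805 + \frac{3687}{1496}\right) \left(- \frac{1}{4975973}\right) = - \frac{41864}{274989} - - \frac{1200593}{7444055608} = - \frac{41864}{274989} + \frac{1200593}{7444055608} = - \frac{28300708554985}{186093946144392}$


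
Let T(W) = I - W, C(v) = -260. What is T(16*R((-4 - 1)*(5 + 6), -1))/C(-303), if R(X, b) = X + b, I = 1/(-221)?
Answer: -39603/11492 ≈ -3.4461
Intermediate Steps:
I = -1/221 ≈ -0.0045249
T(W) = -1/221 - W
T(16*R((-4 - 1)*(5 + 6), -1))/C(-303) = (-1/221 - 16*((-4 - 1)*(5 + 6) - 1))/(-260) = (-1/221 - 16*(-5*11 - 1))*(-1/260) = (-1/221 - 16*(-55 - 1))*(-1/260) = (-1/221 - 16*(-56))*(-1/260) = (-1/221 - 1*(-896))*(-1/260) = (-1/221 + 896)*(-1/260) = (198015/221)*(-1/260) = -39603/11492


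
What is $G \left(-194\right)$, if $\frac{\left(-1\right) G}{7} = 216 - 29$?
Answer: $253946$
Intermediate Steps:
$G = -1309$ ($G = - 7 \left(216 - 29\right) = \left(-7\right) 187 = -1309$)
$G \left(-194\right) = \left(-1309\right) \left(-194\right) = 253946$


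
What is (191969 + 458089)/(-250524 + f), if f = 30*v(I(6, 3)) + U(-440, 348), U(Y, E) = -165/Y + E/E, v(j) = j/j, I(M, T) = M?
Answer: -5200464/2003941 ≈ -2.5951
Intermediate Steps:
v(j) = 1
U(Y, E) = 1 - 165/Y (U(Y, E) = -165/Y + 1 = 1 - 165/Y)
f = 251/8 (f = 30*1 + (-165 - 440)/(-440) = 30 - 1/440*(-605) = 30 + 11/8 = 251/8 ≈ 31.375)
(191969 + 458089)/(-250524 + f) = (191969 + 458089)/(-250524 + 251/8) = 650058/(-2003941/8) = 650058*(-8/2003941) = -5200464/2003941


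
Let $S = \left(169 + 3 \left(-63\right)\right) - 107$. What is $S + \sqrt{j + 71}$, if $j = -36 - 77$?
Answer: $-127 + i \sqrt{42} \approx -127.0 + 6.4807 i$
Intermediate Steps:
$j = -113$
$S = -127$ ($S = \left(169 - 189\right) - 107 = -20 - 107 = -127$)
$S + \sqrt{j + 71} = -127 + \sqrt{-113 + 71} = -127 + \sqrt{-42} = -127 + i \sqrt{42}$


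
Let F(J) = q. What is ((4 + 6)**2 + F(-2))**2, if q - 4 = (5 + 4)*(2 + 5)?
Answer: 27889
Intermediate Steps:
q = 67 (q = 4 + (5 + 4)*(2 + 5) = 4 + 9*7 = 4 + 63 = 67)
F(J) = 67
((4 + 6)**2 + F(-2))**2 = ((4 + 6)**2 + 67)**2 = (10**2 + 67)**2 = (100 + 67)**2 = 167**2 = 27889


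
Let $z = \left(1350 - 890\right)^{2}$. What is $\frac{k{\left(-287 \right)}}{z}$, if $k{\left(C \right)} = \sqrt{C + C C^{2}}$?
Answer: $\frac{i \sqrt{23640190}}{211600} \approx 0.022978 i$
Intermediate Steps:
$k{\left(C \right)} = \sqrt{C + C^{3}}$
$z = 211600$ ($z = 460^{2} = 211600$)
$\frac{k{\left(-287 \right)}}{z} = \frac{\sqrt{-287 + \left(-287\right)^{3}}}{211600} = \sqrt{-287 - 23639903} \cdot \frac{1}{211600} = \sqrt{-23640190} \cdot \frac{1}{211600} = i \sqrt{23640190} \cdot \frac{1}{211600} = \frac{i \sqrt{23640190}}{211600}$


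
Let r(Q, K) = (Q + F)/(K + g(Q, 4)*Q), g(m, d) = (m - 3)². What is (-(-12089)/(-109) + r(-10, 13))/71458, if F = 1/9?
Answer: -91224788/58779099873 ≈ -0.0015520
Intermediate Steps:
g(m, d) = (-3 + m)²
F = ⅑ ≈ 0.11111
r(Q, K) = (⅑ + Q)/(K + Q*(-3 + Q)²) (r(Q, K) = (Q + ⅑)/(K + (-3 + Q)²*Q) = (⅑ + Q)/(K + Q*(-3 + Q)²))
(-(-12089)/(-109) + r(-10, 13))/71458 = (-(-12089)/(-109) + (⅑ - 10)/(13 - 10*(-3 - 10)²))/71458 = (-(-12089)*(-1)/109 - 89/9/(13 - 10*(-13)²))*(1/71458) = (-77*157/109 - 89/9/(13 - 10*169))*(1/71458) = (-12089/109 - 89/9/(13 - 1690))*(1/71458) = (-12089/109 - 89/9/(-1677))*(1/71458) = (-12089/109 - 1/1677*(-89/9))*(1/71458) = (-12089/109 + 89/15093)*(1/71458) = -182449576/1645137*1/71458 = -91224788/58779099873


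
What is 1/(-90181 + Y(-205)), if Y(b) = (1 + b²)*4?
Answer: 1/77923 ≈ 1.2833e-5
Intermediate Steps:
Y(b) = 4 + 4*b²
1/(-90181 + Y(-205)) = 1/(-90181 + (4 + 4*(-205)²)) = 1/(-90181 + (4 + 4*42025)) = 1/(-90181 + (4 + 168100)) = 1/(-90181 + 168104) = 1/77923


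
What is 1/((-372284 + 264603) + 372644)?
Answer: 1/264963 ≈ 3.7741e-6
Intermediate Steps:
1/((-372284 + 264603) + 372644) = 1/(-107681 + 372644) = 1/264963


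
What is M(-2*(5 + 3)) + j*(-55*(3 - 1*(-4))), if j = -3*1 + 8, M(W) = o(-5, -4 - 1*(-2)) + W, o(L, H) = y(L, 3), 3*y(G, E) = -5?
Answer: -5828/3 ≈ -1942.7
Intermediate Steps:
y(G, E) = -5/3 (y(G, E) = (1/3)*(-5) = -5/3)
o(L, H) = -5/3
M(W) = -5/3 + W
j = 5 (j = -3 + 8 = 5)
M(-2*(5 + 3)) + j*(-55*(3 - 1*(-4))) = (-5/3 - 2*(5 + 3)) + 5*(-55*(3 - 1*(-4))) = (-5/3 - 2*8) + 5*(-55*(3 + 4)) = (-5/3 - 16) + 5*(-55*7) = -53/3 + 5*(-385) = -53/3 - 1925 = -5828/3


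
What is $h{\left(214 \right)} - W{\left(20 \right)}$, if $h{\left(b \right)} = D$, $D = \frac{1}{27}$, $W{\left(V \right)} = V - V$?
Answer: $\frac{1}{27} \approx 0.037037$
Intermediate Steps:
$W{\left(V \right)} = 0$
$D = \frac{1}{27} \approx 0.037037$
$h{\left(b \right)} = \frac{1}{27}$
$h{\left(214 \right)} - W{\left(20 \right)} = \frac{1}{27} - 0 = \frac{1}{27} + 0 = \frac{1}{27}$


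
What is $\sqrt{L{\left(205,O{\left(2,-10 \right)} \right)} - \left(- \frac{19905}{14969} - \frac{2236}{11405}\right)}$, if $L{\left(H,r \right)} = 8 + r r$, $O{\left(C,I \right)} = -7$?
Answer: $\frac{\sqrt{1705782024349114430}}{170721445} \approx 7.6502$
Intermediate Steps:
$L{\left(H,r \right)} = 8 + r^{2}$
$\sqrt{L{\left(205,O{\left(2,-10 \right)} \right)} - \left(- \frac{19905}{14969} - \frac{2236}{11405}\right)} = \sqrt{\left(8 + \left(-7\right)^{2}\right) - \left(- \frac{19905}{14969} - \frac{2236}{11405}\right)} = \sqrt{\left(8 + 49\right) - - \frac{260487209}{170721445}} = \sqrt{57 + \left(\frac{2236}{11405} + \frac{19905}{14969}\right)} = \sqrt{57 + \frac{260487209}{170721445}} = \sqrt{\frac{9991609574}{170721445}} = \frac{\sqrt{1705782024349114430}}{170721445}$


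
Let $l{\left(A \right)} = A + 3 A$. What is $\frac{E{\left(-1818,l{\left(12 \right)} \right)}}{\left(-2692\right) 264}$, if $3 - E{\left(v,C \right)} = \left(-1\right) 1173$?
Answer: $- \frac{49}{29612} \approx -0.0016547$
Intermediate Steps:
$l{\left(A \right)} = 4 A$
$E{\left(v,C \right)} = 1176$ ($E{\left(v,C \right)} = 3 - \left(-1\right) 1173 = 3 - -1173 = 3 + 1173 = 1176$)
$\frac{E{\left(-1818,l{\left(12 \right)} \right)}}{\left(-2692\right) 264} = \frac{1176}{\left(-2692\right) 264} = \frac{1176}{-710688} = 1176 \left(- \frac{1}{710688}\right) = - \frac{49}{29612}$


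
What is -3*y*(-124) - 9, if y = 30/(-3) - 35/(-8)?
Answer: -4203/2 ≈ -2101.5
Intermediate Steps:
y = -45/8 (y = 30*(-1/3) - 35*(-1/8) = -10 + 35/8 = -45/8 ≈ -5.6250)
-3*y*(-124) - 9 = -3*(-45/8)*(-124) - 9 = (135/8)*(-124) - 9 = -4185/2 - 9 = -4203/2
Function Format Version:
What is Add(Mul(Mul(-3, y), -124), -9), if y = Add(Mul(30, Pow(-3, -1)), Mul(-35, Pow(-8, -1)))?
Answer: Rational(-4203, 2) ≈ -2101.5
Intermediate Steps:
y = Rational(-45, 8) (y = Add(Mul(30, Rational(-1, 3)), Mul(-35, Rational(-1, 8))) = Add(-10, Rational(35, 8)) = Rational(-45, 8) ≈ -5.6250)
Add(Mul(Mul(-3, y), -124), -9) = Add(Mul(Mul(-3, Rational(-45, 8)), -124), -9) = Add(Mul(Rational(135, 8), -124), -9) = Add(Rational(-4185, 2), -9) = Rational(-4203, 2)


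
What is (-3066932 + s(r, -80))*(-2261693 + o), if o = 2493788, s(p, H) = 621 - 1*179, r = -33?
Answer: -711716996550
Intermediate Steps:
s(p, H) = 442 (s(p, H) = 621 - 179 = 442)
(-3066932 + s(r, -80))*(-2261693 + o) = (-3066932 + 442)*(-2261693 + 2493788) = -3066490*232095 = -711716996550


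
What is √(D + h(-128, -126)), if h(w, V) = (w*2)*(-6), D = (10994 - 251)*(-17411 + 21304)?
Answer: 3*√4647115 ≈ 6467.1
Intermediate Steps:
D = 41822499 (D = 10743*3893 = 41822499)
h(w, V) = -12*w (h(w, V) = (2*w)*(-6) = -12*w)
√(D + h(-128, -126)) = √(41822499 - 12*(-128)) = √(41822499 + 1536) = √41824035 = 3*√4647115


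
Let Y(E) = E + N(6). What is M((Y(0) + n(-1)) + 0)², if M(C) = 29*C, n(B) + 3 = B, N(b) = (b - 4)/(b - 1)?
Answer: 272484/25 ≈ 10899.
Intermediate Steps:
N(b) = (-4 + b)/(-1 + b)
n(B) = -3 + B
Y(E) = ⅖ + E (Y(E) = E + (-4 + 6)/(-1 + 6) = E + 2/5 = E + (⅕)*2 = E + ⅖ = ⅖ + E)
M((Y(0) + n(-1)) + 0)² = (29*(((⅖ + 0) + (-3 - 1)) + 0))² = (29*((⅖ - 4) + 0))² = (29*(-18/5 + 0))² = (29*(-18/5))² = (-522/5)² = 272484/25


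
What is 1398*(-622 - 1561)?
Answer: -3051834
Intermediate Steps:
1398*(-622 - 1561) = 1398*(-2183) = -3051834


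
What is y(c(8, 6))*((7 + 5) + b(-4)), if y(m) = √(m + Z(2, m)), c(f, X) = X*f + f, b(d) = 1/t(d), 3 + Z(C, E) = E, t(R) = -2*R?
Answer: 97*√109/8 ≈ 126.59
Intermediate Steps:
Z(C, E) = -3 + E
b(d) = -1/(2*d) (b(d) = 1/(-2*d) = -1/(2*d))
c(f, X) = f + X*f
y(m) = √(-3 + 2*m) (y(m) = √(m + (-3 + m)) = √(-3 + 2*m))
y(c(8, 6))*((7 + 5) + b(-4)) = √(-3 + 2*(8*(1 + 6)))*((7 + 5) - ½/(-4)) = √(-3 + 2*(8*7))*(12 - ½*(-¼)) = √(-3 + 2*56)*(12 + ⅛) = √(-3 + 112)*(97/8) = √109*(97/8) = 97*√109/8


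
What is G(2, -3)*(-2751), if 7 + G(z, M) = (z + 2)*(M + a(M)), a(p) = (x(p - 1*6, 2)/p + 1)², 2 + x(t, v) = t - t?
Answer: 65107/3 ≈ 21702.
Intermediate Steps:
x(t, v) = -2 (x(t, v) = -2 + (t - t) = -2 + 0 = -2)
a(p) = (1 - 2/p)² (a(p) = (-2/p + 1)² = (1 - 2/p)²)
G(z, M) = -7 + (2 + z)*(M + (-2 + M)²/M²) (G(z, M) = -7 + (z + 2)*(M + (-2 + M)²/M²) = -7 + (2 + z)*(M + (-2 + M)²/M²))
G(2, -3)*(-2751) = ((2*(-2 - 3)² + 2*(-2 - 3)² + (-3)²*(-7 + 2*(-3) - 3*2))/(-3)²)*(-2751) = ((2*(-5)² + 2*(-5)² + 9*(-7 - 6 - 6))/9)*(-2751) = ((2*25 + 2*25 + 9*(-19))/9)*(-2751) = ((50 + 50 - 171)/9)*(-2751) = ((⅑)*(-71))*(-2751) = -71/9*(-2751) = 65107/3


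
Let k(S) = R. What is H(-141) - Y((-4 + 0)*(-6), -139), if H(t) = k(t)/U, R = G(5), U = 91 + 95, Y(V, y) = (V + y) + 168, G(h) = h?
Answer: -9853/186 ≈ -52.973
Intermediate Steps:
Y(V, y) = 168 + V + y
U = 186
R = 5
k(S) = 5
H(t) = 5/186
H(-141) - Y((-4 + 0)*(-6), -139) = 5/186 - (168 + (-4 + 0)*(-6) - 139) = 5/186 - (168 - 4*(-6) - 139) = 5/186 - (168 + 24 - 139) = 5/186 - 1*53 = 5/186 - 53 = -9853/186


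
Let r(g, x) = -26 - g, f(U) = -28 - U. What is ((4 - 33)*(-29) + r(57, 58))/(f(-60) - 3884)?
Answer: -379/1926 ≈ -0.19678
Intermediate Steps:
((4 - 33)*(-29) + r(57, 58))/(f(-60) - 3884) = ((4 - 33)*(-29) + (-26 - 1*57))/((-28 - 1*(-60)) - 3884) = (-29*(-29) + (-26 - 57))/((-28 + 60) - 3884) = (841 - 83)/(32 - 3884) = 758/(-3852) = 758*(-1/3852) = -379/1926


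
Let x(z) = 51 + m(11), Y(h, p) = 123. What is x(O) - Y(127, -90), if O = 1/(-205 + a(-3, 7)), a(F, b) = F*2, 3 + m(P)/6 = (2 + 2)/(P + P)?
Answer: -978/11 ≈ -88.909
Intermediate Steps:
m(P) = -18 + 12/P (m(P) = -18 + 6*((2 + 2)/(P + P)) = -18 + 6*(4/((2*P))) = -18 + 6*(4*(1/(2*P))) = -18 + 6*(2/P) = -18 + 12/P)
a(F, b) = 2*F
O = -1/211 (O = 1/(-205 + 2*(-3)) = 1/(-205 - 6) = 1/(-211) = -1/211 ≈ -0.0047393)
x(z) = 375/11 (x(z) = 51 + (-18 + 12/11) = 51 - 186/11 = 375/11)
x(O) - Y(127, -90) = 375/11 - 1*123 = 375/11 - 123 = -978/11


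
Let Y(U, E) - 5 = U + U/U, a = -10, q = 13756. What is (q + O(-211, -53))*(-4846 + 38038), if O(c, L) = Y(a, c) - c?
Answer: 463459896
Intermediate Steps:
Y(U, E) = 6 + U (Y(U, E) = 5 + (U + U/U) = 5 + (U + 1) = 5 + (1 + U) = 6 + U)
O(c, L) = -4 - c (O(c, L) = (6 - 10) - c = -4 - c)
(q + O(-211, -53))*(-4846 + 38038) = (13756 + (-4 - 1*(-211)))*(-4846 + 38038) = (13756 + (-4 + 211))*33192 = (13756 + 207)*33192 = 13963*33192 = 463459896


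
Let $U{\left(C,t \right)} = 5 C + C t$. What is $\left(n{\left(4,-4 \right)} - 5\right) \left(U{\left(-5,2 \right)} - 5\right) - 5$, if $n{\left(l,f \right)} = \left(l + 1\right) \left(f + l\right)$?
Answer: $195$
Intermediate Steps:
$n{\left(l,f \right)} = \left(1 + l\right) \left(f + l\right)$
$\left(n{\left(4,-4 \right)} - 5\right) \left(U{\left(-5,2 \right)} - 5\right) - 5 = \left(\left(-4 + 4 + 4^{2} - 16\right) - 5\right) \left(- 5 \left(5 + 2\right) - 5\right) - 5 = \left(\left(-4 + 4 + 16 - 16\right) - 5\right) \left(\left(-5\right) 7 - 5\right) - 5 = \left(0 - 5\right) \left(-35 - 5\right) - 5 = \left(-5\right) \left(-40\right) - 5 = 200 - 5 = 195$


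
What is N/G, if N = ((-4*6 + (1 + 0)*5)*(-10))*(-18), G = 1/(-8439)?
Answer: 28861380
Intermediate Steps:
G = -1/8439 ≈ -0.00011850
N = -3420 (N = ((-24 + 1*5)*(-10))*(-18) = ((-24 + 5)*(-10))*(-18) = -19*(-10)*(-18) = 190*(-18) = -3420)
N/G = -3420/(-1/8439) = -3420*(-8439) = 28861380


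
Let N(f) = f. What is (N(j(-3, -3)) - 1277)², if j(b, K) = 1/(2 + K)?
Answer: 1633284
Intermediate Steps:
(N(j(-3, -3)) - 1277)² = (1/(2 - 3) - 1277)² = (1/(-1) - 1277)² = (-1 - 1277)² = (-1278)² = 1633284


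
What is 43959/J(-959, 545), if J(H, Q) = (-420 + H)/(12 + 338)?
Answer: -2197950/197 ≈ -11157.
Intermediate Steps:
J(H, Q) = -6/5 + H/350 (J(H, Q) = (-420 + H)/350 = (-420 + H)*(1/350) = -6/5 + H/350)
43959/J(-959, 545) = 43959/(-6/5 + (1/350)*(-959)) = 43959/(-6/5 - 137/50) = 43959/(-197/50) = 43959*(-50/197) = -2197950/197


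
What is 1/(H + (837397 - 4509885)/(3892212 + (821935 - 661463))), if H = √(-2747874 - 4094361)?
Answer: -930214584862/7023660955683610519 - 1026515475241*I*√6842235/7023660955683610519 ≈ -1.3244e-7 - 0.0003823*I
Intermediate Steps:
H = I*√6842235 (H = √(-6842235) = I*√6842235 ≈ 2615.8*I)
1/(H + (837397 - 4509885)/(3892212 + (821935 - 661463))) = 1/(I*√6842235 + (837397 - 4509885)/(3892212 + (821935 - 661463))) = 1/(I*√6842235 - 3672488/(3892212 + 160472)) = 1/(I*√6842235 - 3672488/4052684) = 1/(I*√6842235 - 3672488*1/4052684) = 1/(I*√6842235 - 918122/1013171) = 1/(-918122/1013171 + I*√6842235)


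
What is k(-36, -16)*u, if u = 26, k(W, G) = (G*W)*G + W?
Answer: -240552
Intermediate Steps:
k(W, G) = W + W*G² (k(W, G) = W*G² + W = W + W*G²)
k(-36, -16)*u = -36*(1 + (-16)²)*26 = -36*(1 + 256)*26 = -36*257*26 = -9252*26 = -240552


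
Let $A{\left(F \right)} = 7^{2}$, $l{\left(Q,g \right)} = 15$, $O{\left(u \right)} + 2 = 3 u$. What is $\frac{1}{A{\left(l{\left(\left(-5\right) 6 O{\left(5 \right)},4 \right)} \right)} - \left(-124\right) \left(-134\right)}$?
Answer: $- \frac{1}{16567} \approx -6.0361 \cdot 10^{-5}$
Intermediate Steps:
$O{\left(u \right)} = -2 + 3 u$
$A{\left(F \right)} = 49$
$\frac{1}{A{\left(l{\left(\left(-5\right) 6 O{\left(5 \right)},4 \right)} \right)} - \left(-124\right) \left(-134\right)} = \frac{1}{49 - \left(-124\right) \left(-134\right)} = \frac{1}{49 - 16616} = \frac{1}{-16567} = - \frac{1}{16567}$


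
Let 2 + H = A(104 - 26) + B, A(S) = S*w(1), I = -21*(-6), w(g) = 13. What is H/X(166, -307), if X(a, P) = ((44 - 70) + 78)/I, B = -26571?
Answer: -1610217/26 ≈ -61931.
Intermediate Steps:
I = 126
A(S) = 13*S (A(S) = S*13 = 13*S)
X(a, P) = 26/63 (X(a, P) = ((44 - 70) + 78)/126 = (-26 + 78)*(1/126) = 52*(1/126) = 26/63)
H = -25559 (H = -2 + (13*(104 - 26) - 26571) = -2 + (13*78 - 26571) = -2 + (1014 - 26571) = -2 - 25557 = -25559)
H/X(166, -307) = -25559/26/63 = -25559*63/26 = -1610217/26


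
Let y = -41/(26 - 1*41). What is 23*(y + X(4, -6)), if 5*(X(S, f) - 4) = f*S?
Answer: 667/15 ≈ 44.467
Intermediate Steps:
y = 41/15 (y = -41/(26 - 41) = -41/(-15) = -41*(-1/15) = 41/15 ≈ 2.7333)
X(S, f) = 4 + S*f/5 (X(S, f) = 4 + (f*S)/5 = 4 + (S*f)/5 = 4 + S*f/5)
23*(y + X(4, -6)) = 23*(41/15 + (4 + (⅕)*4*(-6))) = 23*(41/15 + (4 - 24/5)) = 23*(41/15 - ⅘) = 23*(29/15) = 667/15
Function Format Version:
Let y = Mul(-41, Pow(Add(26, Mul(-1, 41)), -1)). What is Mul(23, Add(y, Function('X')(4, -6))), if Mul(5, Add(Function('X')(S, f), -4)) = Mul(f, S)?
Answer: Rational(667, 15) ≈ 44.467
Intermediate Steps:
y = Rational(41, 15) (y = Mul(-41, Pow(Add(26, -41), -1)) = Mul(-41, Pow(-15, -1)) = Mul(-41, Rational(-1, 15)) = Rational(41, 15) ≈ 2.7333)
Function('X')(S, f) = Add(4, Mul(Rational(1, 5), S, f)) (Function('X')(S, f) = Add(4, Mul(Rational(1, 5), Mul(f, S))) = Add(4, Mul(Rational(1, 5), Mul(S, f))) = Add(4, Mul(Rational(1, 5), S, f)))
Mul(23, Add(y, Function('X')(4, -6))) = Mul(23, Add(Rational(41, 15), Add(4, Mul(Rational(1, 5), 4, -6)))) = Mul(23, Add(Rational(41, 15), Add(4, Rational(-24, 5)))) = Mul(23, Add(Rational(41, 15), Rational(-4, 5))) = Mul(23, Rational(29, 15)) = Rational(667, 15)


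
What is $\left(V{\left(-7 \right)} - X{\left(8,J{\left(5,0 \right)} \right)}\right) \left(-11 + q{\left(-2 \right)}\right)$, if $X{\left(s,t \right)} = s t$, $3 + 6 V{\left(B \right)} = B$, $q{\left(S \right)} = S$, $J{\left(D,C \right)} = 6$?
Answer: $\frac{1937}{3} \approx 645.67$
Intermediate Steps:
$V{\left(B \right)} = - \frac{1}{2} + \frac{B}{6}$
$\left(V{\left(-7 \right)} - X{\left(8,J{\left(5,0 \right)} \right)}\right) \left(-11 + q{\left(-2 \right)}\right) = \left(\left(- \frac{1}{2} + \frac{1}{6} \left(-7\right)\right) - 8 \cdot 6\right) \left(-11 - 2\right) = \left(\left(- \frac{1}{2} - \frac{7}{6}\right) - 48\right) \left(-13\right) = \left(- \frac{5}{3} - 48\right) \left(-13\right) = \left(- \frac{149}{3}\right) \left(-13\right) = \frac{1937}{3}$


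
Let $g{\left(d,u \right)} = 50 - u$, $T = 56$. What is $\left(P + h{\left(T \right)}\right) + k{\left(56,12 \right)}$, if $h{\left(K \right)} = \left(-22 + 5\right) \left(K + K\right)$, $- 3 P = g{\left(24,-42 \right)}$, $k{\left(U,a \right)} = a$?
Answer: $- \frac{5768}{3} \approx -1922.7$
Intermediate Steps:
$P = - \frac{92}{3}$ ($P = - \frac{50 - -42}{3} = - \frac{50 + 42}{3} = \left(- \frac{1}{3}\right) 92 = - \frac{92}{3} \approx -30.667$)
$h{\left(K \right)} = - 34 K$ ($h{\left(K \right)} = - 17 \cdot 2 K = - 34 K$)
$\left(P + h{\left(T \right)}\right) + k{\left(56,12 \right)} = \left(- \frac{92}{3} - 1904\right) + 12 = - \frac{5804}{3} + 12 = - \frac{5768}{3}$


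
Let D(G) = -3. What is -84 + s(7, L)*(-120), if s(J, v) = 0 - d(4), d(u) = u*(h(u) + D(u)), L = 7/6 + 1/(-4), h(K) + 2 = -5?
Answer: -4884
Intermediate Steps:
h(K) = -7 (h(K) = -2 - 5 = -7)
L = 11/12 (L = 7*(⅙) + 1*(-¼) = 7/6 - ¼ = 11/12 ≈ 0.91667)
d(u) = -10*u (d(u) = u*(-7 - 3) = u*(-10) = -10*u)
s(J, v) = 40 (s(J, v) = 0 - (-10)*4 = 0 - 1*(-40) = 0 + 40 = 40)
-84 + s(7, L)*(-120) = -84 + 40*(-120) = -84 - 4800 = -4884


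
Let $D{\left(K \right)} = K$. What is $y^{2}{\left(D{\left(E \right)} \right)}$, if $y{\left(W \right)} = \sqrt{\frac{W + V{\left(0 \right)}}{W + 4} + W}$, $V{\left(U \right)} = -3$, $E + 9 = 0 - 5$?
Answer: $- \frac{123}{10} \approx -12.3$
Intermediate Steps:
$E = -14$ ($E = -9 + \left(0 - 5\right) = -9 - 5 = -14$)
$y{\left(W \right)} = \sqrt{W + \frac{-3 + W}{4 + W}}$ ($y{\left(W \right)} = \sqrt{\frac{W - 3}{W + 4} + W} = \sqrt{\frac{-3 + W}{4 + W} + W} = \sqrt{W + \frac{-3 + W}{4 + W}}$)
$y^{2}{\left(D{\left(E \right)} \right)} = \left(\sqrt{\frac{-3 - 14 - 14 \left(4 - 14\right)}{4 - 14}}\right)^{2} = \left(\sqrt{\frac{-3 - 14 - -140}{-10}}\right)^{2} = \left(\sqrt{- \frac{-3 - 14 + 140}{10}}\right)^{2} = \left(\sqrt{\left(- \frac{1}{10}\right) 123}\right)^{2} = \left(\sqrt{- \frac{123}{10}}\right)^{2} = \left(\frac{i \sqrt{1230}}{10}\right)^{2} = - \frac{123}{10}$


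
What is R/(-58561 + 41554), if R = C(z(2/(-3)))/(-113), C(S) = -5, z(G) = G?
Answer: -5/1921791 ≈ -2.6017e-6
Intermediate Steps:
R = 5/113 (R = -5/(-113) = -5*(-1/113) = 5/113 ≈ 0.044248)
R/(-58561 + 41554) = 5/(113*(-58561 + 41554)) = (5/113)/(-17007) = (5/113)*(-1/17007) = -5/1921791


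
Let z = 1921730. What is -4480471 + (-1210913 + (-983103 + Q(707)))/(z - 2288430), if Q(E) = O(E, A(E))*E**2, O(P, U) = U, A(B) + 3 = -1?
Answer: -410746130572/91675 ≈ -4.4805e+6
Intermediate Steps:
A(B) = -4 (A(B) = -3 - 1 = -4)
Q(E) = -4*E**2
-4480471 + (-1210913 + (-983103 + Q(707)))/(z - 2288430) = -4480471 + (-1210913 + (-983103 - 4*707**2))/(1921730 - 2288430) = -4480471 + (-1210913 + (-983103 - 4*499849))/(-366700) = -4480471 + (-1210913 + (-983103 - 1999396))*(-1/366700) = -4480471 + (-1210913 - 2982499)*(-1/366700) = -4480471 - 4193412*(-1/366700) = -4480471 + 1048353/91675 = -410746130572/91675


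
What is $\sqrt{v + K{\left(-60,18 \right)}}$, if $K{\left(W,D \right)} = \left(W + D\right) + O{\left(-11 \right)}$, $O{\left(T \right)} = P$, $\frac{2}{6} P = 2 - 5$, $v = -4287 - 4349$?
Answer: $i \sqrt{8687} \approx 93.204 i$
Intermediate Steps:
$v = -8636$
$P = -9$ ($P = 3 \left(2 - 5\right) = 3 \left(-3\right) = -9$)
$O{\left(T \right)} = -9$
$K{\left(W,D \right)} = -9 + D + W$ ($K{\left(W,D \right)} = \left(W + D\right) - 9 = \left(D + W\right) - 9 = -9 + D + W$)
$\sqrt{v + K{\left(-60,18 \right)}} = \sqrt{-8636 - 51} = \sqrt{-8687} = i \sqrt{8687}$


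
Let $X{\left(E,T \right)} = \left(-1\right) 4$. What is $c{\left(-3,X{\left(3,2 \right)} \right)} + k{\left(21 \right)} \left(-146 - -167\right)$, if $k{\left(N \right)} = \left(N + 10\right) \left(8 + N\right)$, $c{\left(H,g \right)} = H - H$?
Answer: $18879$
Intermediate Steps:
$X{\left(E,T \right)} = -4$
$c{\left(H,g \right)} = 0$
$k{\left(N \right)} = \left(8 + N\right) \left(10 + N\right)$ ($k{\left(N \right)} = \left(10 + N\right) \left(8 + N\right) = \left(8 + N\right) \left(10 + N\right)$)
$c{\left(-3,X{\left(3,2 \right)} \right)} + k{\left(21 \right)} \left(-146 - -167\right) = 0 + \left(80 + 21^{2} + 18 \cdot 21\right) \left(-146 - -167\right) = 0 + \left(80 + 441 + 378\right) \left(-146 + 167\right) = 0 + 899 \cdot 21 = 0 + 18879 = 18879$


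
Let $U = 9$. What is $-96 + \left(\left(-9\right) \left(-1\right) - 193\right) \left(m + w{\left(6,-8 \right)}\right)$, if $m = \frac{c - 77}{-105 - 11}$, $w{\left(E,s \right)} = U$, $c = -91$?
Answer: $- \frac{58536}{29} \approx -2018.5$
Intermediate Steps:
$w{\left(E,s \right)} = 9$
$m = \frac{42}{29}$ ($m = \frac{-91 - 77}{-105 - 11} = - \frac{168}{-116} = \left(-168\right) \left(- \frac{1}{116}\right) = \frac{42}{29} \approx 1.4483$)
$-96 + \left(\left(-9\right) \left(-1\right) - 193\right) \left(m + w{\left(6,-8 \right)}\right) = -96 + \left(\left(-9\right) \left(-1\right) - 193\right) \left(\frac{42}{29} + 9\right) = -96 + \left(9 - 193\right) \frac{303}{29} = -96 - \frac{55752}{29} = - \frac{58536}{29}$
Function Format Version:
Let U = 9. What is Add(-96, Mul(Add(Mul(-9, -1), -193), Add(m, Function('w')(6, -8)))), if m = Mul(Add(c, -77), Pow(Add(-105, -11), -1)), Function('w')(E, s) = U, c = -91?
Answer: Rational(-58536, 29) ≈ -2018.5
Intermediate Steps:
Function('w')(E, s) = 9
m = Rational(42, 29) (m = Mul(Add(-91, -77), Pow(Add(-105, -11), -1)) = Mul(-168, Pow(-116, -1)) = Mul(-168, Rational(-1, 116)) = Rational(42, 29) ≈ 1.4483)
Add(-96, Mul(Add(Mul(-9, -1), -193), Add(m, Function('w')(6, -8)))) = Add(-96, Mul(Add(Mul(-9, -1), -193), Add(Rational(42, 29), 9))) = Add(-96, Mul(Add(9, -193), Rational(303, 29))) = Add(-96, Mul(-184, Rational(303, 29))) = Add(-96, Rational(-55752, 29)) = Rational(-58536, 29)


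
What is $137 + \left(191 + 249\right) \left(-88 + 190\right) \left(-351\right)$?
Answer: $-15752743$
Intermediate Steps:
$137 + \left(191 + 249\right) \left(-88 + 190\right) \left(-351\right) = 137 + 440 \cdot 102 \left(-351\right) = 137 + 44880 \left(-351\right) = 137 - 15752880 = -15752743$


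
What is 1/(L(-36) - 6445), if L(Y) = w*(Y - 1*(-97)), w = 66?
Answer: -1/2419 ≈ -0.00041339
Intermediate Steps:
L(Y) = 6402 + 66*Y (L(Y) = 66*(Y - 1*(-97)) = 66*(Y + 97) = 66*(97 + Y) = 6402 + 66*Y)
1/(L(-36) - 6445) = 1/((6402 + 66*(-36)) - 6445) = 1/((6402 - 2376) - 6445) = 1/(4026 - 6445) = 1/(-2419) = -1/2419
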